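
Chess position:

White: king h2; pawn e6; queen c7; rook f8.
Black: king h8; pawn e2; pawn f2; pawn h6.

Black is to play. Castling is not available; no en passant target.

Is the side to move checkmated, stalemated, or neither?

Black to move; black king on h8.
In check: yes, from the white rook on f8.
King squares — g7: attacked by Qc7; h7: attacked by Qc7; g8: attacked by Rf8.
Legal moves for Black: none.
In check with no legal moves → checkmate.

checkmate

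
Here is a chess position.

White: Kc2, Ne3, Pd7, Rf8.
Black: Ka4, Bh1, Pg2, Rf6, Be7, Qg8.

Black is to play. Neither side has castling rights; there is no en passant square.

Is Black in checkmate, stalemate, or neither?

neither

Black to move; black king on a4.
In check: no.
Legal moves for Black include: Qh8, Qxf8, Qh7+, Qg7, Qf7, Qg6+, Qe6, Qg5, Qd5, Qg4, Qc4+, Qg3, Qb3+, Qa2+, Bxf8, Bd8, Bd6, Bc5, ... (list truncated; more exist).
Black has legal moves and is not in check → neither.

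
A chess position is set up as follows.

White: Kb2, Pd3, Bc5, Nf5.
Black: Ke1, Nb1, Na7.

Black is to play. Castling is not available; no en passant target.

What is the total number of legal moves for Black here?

Black to move; king on e1.
In check: no.
Legal moves: Nc8, Nc6, Nb5, Ke2, Kd2, Kf1, Kd1, Nc3, Na3, Nd2.
Count: 10.

10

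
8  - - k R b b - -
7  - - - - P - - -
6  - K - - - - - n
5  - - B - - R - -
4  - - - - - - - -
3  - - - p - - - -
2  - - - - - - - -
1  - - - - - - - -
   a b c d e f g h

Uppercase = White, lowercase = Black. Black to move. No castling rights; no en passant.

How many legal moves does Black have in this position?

0

Black to move; king on c8.
In check: yes, from the white rook on d8.
Legal moves: none.
Count: 0.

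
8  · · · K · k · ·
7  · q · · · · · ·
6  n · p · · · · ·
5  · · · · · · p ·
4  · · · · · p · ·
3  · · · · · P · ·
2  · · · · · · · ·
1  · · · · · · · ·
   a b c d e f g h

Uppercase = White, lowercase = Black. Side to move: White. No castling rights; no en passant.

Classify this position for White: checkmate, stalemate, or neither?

stalemate

White to move; white king on d8.
In check: no.
King squares — c7: attacked by Na6; d7: attacked by Qb7; e7: attacked by Qb7; c8: attacked by Qb7; e8: attacked by Kf8.
Legal moves for White: none.
Not in check and no legal moves → stalemate.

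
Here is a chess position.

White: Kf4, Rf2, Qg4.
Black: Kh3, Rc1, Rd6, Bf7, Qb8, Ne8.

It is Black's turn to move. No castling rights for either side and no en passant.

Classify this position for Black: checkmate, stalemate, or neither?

checkmate

Black to move; black king on h3.
In check: yes, from the white queen on g4.
King squares — g2: attacked by Rf2; h2: attacked by Rf2; g3: attacked by Kf4; g4: attacked by Kf4; h4: attacked by Qg4.
Legal moves for Black: none.
In check with no legal moves → checkmate.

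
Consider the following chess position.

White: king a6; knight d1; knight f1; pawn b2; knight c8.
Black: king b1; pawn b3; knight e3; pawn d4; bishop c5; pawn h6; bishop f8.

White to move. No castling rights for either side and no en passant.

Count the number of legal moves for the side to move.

White to move; king on a6.
In check: no.
Legal moves: Ne7, Na7, Nd6, Nb6, Kb7, Kb5, Ka5, Ng3, Nfxe3, Nh2, Nd2+, Ndxe3, Nc3+, Nf2.
Count: 14.

14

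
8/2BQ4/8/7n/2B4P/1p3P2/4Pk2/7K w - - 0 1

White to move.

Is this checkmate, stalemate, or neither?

neither

White to move; white king on h1.
In check: no.
Legal moves for White include: Qe8, Qd8, Qc8, Qh7, Qg7, Qf7, Qe7, Qe6, Qd6, Qc6, Qf5, Qd5, Qb5, Qg4, Qd4+, Qa4, Qh3, Qd3, ... (list truncated; more exist).
White has legal moves and is not in check → neither.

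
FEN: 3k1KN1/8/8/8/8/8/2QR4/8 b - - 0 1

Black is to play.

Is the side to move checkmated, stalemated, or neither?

checkmate

Black to move; black king on d8.
In check: yes, from the white rook on d2.
King squares — c7: attacked by Qc2; d7: attacked by Rd2; e7: attacked by Kf8; c8: attacked by Qc2; e8: attacked by Kf8.
Legal moves for Black: none.
In check with no legal moves → checkmate.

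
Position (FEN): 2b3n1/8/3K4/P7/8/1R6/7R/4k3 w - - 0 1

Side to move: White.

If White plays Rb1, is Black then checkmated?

After Rb1: black king on e1; in check: yes, from the white rook on b1.
King squares — d1: attacked by Rb1; f1: attacked by Rb1; d2: attacked by Rh2; e2: attacked by Rh2; f2: attacked by Rh2.
Black has no legal moves → checkmate.

yes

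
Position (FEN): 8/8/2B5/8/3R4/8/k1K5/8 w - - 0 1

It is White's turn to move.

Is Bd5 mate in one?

no

After Bd5: black king on a2; in check: yes, from the white bishop on d5.
Black has 2 legal replies: Ka3, Ka1.
In check but a legal move exists → not checkmate.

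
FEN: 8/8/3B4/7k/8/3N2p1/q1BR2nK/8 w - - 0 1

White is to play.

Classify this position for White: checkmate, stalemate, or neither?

neither

White to move; white king on h2.
In check: yes, from the black pawn on g3.
King squares — g1: available; h1: available; g2: available; g3: available; h3: available.
Legal moves for White: Kh3, Kxg3, Kxg2, Kh1, Kg1, Bxg3.
White is in check but has 6 legal moves → neither.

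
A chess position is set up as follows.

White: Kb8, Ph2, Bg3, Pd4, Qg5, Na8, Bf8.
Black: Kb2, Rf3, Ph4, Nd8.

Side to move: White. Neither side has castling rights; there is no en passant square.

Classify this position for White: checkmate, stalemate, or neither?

neither

White to move; white king on b8.
In check: no.
Legal moves for White include: Bg7, Be7, Bh6, Bfd6, Bc5, Bb4, Ba3+, Kc8, Kc7, Ka7, Nc7, Nb6, Qg8, Qxd8, Qg7, Qe7, Qh6, Qg6, ... (list truncated; more exist).
White has legal moves and is not in check → neither.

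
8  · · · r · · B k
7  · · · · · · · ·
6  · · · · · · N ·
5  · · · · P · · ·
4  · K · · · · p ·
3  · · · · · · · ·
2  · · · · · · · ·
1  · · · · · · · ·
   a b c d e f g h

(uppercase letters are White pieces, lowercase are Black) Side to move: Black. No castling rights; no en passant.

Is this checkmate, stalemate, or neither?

neither

Black to move; black king on h8.
In check: yes, from the white knight on g6.
Legal moves for Black: Kxg8, Kg7.
Black is in check but has 2 legal moves → neither.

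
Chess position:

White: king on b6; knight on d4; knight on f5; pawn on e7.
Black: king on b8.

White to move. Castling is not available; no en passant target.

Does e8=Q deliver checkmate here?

After e8=Q: black king on b8; in check: yes, from the white queen on e8.
King squares — a7: attacked by Kb6; b7: attacked by Kb6; c7: attacked by Kb6; a8: attacked by Qe8; c8: attacked by Qe8.
Black has no legal moves → checkmate.

yes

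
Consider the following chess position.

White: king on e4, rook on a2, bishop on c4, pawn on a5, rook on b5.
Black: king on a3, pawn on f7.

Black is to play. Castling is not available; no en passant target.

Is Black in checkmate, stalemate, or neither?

checkmate

Black to move; black king on a3.
In check: yes, from the white rook on a2.
King squares — a2: attacked by Bc4; b2: attacked by Ra2; b3: attacked by Bc4; a4: attacked by Ra2; b4: attacked by Rb5.
Legal moves for Black: none.
In check with no legal moves → checkmate.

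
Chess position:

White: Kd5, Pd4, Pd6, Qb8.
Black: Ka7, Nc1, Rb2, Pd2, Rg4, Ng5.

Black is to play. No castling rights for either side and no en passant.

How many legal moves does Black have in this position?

Black to move; king on a7.
In check: yes, from the white queen on b8.
Legal moves: Kxb8, Ka6, Rxb8.
Count: 3.

3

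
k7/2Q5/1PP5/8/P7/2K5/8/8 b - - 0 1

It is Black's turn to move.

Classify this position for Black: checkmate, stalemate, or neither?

Black to move; black king on a8.
In check: no.
King squares — a7: attacked by Pb6; b7: attacked by Pc6; b8: attacked by Qc7.
Legal moves for Black: none.
Not in check and no legal moves → stalemate.

stalemate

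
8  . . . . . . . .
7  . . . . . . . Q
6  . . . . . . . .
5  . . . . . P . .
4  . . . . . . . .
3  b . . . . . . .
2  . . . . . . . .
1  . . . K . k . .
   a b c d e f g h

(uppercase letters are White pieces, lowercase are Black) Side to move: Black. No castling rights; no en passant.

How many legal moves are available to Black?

10

Black to move; king on f1.
In check: no.
Legal moves: Bf8, Be7, Bd6, Bc5, Bb4, Bb2, Bc1, Kg2, Kf2, Kg1.
Count: 10.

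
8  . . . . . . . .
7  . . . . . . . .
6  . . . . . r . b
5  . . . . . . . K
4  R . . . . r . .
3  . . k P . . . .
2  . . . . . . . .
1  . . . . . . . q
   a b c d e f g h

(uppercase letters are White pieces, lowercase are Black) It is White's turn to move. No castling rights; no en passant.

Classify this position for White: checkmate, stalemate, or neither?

checkmate

White to move; white king on h5.
In check: yes, from the black queen on h1.
King squares — g4: attacked by Rf4; h4: attacked by Qh1; g5: attacked by Bh6; g6: attacked by Rf6; h6: attacked by Qh1.
Legal moves for White: none.
In check with no legal moves → checkmate.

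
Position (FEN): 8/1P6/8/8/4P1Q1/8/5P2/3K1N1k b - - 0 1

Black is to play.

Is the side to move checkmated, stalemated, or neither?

stalemate

Black to move; black king on h1.
In check: no.
King squares — g1: attacked by Qg4; g2: attacked by Qg4; h2: attacked by Nf1.
Legal moves for Black: none.
Not in check and no legal moves → stalemate.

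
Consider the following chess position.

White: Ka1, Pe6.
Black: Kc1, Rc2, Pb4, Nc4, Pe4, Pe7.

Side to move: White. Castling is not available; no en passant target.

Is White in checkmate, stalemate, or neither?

White to move; white king on a1.
In check: no.
King squares — b1: attacked by Kc1; a2: attacked by Rc2; b2: attacked by Kc1.
Legal moves for White: none.
Not in check and no legal moves → stalemate.

stalemate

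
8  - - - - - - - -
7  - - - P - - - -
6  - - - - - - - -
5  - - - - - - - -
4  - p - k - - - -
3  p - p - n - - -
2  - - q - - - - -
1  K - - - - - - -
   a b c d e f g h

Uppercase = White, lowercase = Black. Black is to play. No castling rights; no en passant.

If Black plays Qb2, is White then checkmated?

yes

After Qb2: white king on a1; in check: yes, from the black queen on b2.
King squares — b1: attacked by Qb2; a2: attacked by Qb2; b2: attacked by Pa3.
White has no legal moves → checkmate.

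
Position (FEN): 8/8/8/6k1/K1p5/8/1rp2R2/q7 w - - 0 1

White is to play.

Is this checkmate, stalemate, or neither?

White to move; white king on a4.
In check: yes, from the black queen on a1.
King squares — a3: attacked by Qa1; b3: attacked by Rb2; b4: attacked by Rb2; a5: attacked by Qa1; b5: attacked by Rb2.
Legal moves for White: none.
In check with no legal moves → checkmate.

checkmate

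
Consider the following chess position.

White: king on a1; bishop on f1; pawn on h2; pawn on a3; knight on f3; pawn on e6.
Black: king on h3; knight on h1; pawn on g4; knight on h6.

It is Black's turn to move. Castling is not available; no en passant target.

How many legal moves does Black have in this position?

Black to move; king on h3.
In check: yes, from the white bishop on f1.
Legal moves: none.
Count: 0.

0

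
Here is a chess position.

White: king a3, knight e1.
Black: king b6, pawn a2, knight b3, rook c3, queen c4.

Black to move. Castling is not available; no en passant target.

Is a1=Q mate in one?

After a1=Q: white king on a3; in check: yes, from the black queen on a1.
King squares — a2: attacked by Qa1; b2: attacked by Qa1; b3: attacked by Rc3; a4: attacked by Qa1; b4: attacked by Qc4.
White has no legal moves → checkmate.

yes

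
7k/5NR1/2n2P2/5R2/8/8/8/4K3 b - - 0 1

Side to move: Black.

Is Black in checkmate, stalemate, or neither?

Black to move; black king on h8.
In check: yes, from the white knight on f7.
King squares — g7: attacked by Pf6; h7: attacked by Rg7; g8: attacked by Rg7.
Legal moves for Black: none.
In check with no legal moves → checkmate.

checkmate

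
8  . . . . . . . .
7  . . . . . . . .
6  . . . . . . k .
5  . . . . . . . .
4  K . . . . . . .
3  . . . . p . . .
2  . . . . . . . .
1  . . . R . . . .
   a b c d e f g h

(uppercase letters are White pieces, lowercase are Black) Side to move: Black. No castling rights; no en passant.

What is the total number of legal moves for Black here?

Black to move; king on g6.
In check: no.
Legal moves: Kh7, Kg7, Kf7, Kh6, Kf6, Kh5, Kg5, Kf5, e2.
Count: 9.

9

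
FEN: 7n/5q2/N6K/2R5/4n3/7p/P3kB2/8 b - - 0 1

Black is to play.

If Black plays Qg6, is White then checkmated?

yes

After Qg6: white king on h6; in check: yes, from the black queen on g6.
King squares — g5: attacked by Ne4; h5: attacked by Qg6; g6: attacked by Nh8; g7: attacked by Qg6; h7: attacked by Qg6.
White has no legal moves → checkmate.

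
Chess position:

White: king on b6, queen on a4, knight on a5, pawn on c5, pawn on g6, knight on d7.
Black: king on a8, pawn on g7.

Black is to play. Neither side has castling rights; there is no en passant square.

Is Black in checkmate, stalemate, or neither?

Black to move; black king on a8.
In check: no.
King squares — a7: attacked by Kb6; b7: attacked by Na5; b8: attacked by Nd7.
Legal moves for Black: none.
Not in check and no legal moves → stalemate.

stalemate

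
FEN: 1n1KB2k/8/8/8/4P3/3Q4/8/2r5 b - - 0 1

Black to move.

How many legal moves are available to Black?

20

Black to move; king on h8.
In check: no.
Legal moves: Kg8, Kh7, Kg7, Nd7, Nc6+, Na6, Rc8+, Rc7, Rc6, Rc5, Rc4, Rc3, Rc2, Rh1, Rg1, Rf1, Re1, Rd1, Rb1, Ra1.
Count: 20.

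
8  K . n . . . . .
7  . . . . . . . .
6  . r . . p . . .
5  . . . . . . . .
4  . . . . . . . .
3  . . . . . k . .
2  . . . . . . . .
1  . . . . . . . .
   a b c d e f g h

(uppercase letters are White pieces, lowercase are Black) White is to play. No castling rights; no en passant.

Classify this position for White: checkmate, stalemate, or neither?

stalemate

White to move; white king on a8.
In check: no.
King squares — a7: attacked by Nc8; b7: attacked by Rb6; b8: attacked by Rb6.
Legal moves for White: none.
Not in check and no legal moves → stalemate.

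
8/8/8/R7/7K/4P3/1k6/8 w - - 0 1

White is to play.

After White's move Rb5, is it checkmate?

After Rb5: black king on b2; in check: yes, from the white rook on b5.
Black has 6 legal replies: Kc3, Ka3, Kc2, Ka2, Kc1, Ka1.
In check but a legal move exists → not checkmate.

no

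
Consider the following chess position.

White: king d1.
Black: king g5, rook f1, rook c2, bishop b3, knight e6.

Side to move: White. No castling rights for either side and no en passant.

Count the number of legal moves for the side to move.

White to move; king on d1.
In check: yes, from the black rook on f1.
Legal moves: none.
Count: 0.

0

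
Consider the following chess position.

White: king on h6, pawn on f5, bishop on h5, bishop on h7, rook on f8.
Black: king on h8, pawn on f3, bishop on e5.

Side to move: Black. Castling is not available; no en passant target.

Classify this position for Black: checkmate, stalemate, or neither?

Black to move; black king on h8.
In check: yes, from the white rook on f8.
King squares — g7: attacked by Kh6; h7: attacked by Kh6; g8: attacked by Bh7.
Legal moves for Black: none.
In check with no legal moves → checkmate.

checkmate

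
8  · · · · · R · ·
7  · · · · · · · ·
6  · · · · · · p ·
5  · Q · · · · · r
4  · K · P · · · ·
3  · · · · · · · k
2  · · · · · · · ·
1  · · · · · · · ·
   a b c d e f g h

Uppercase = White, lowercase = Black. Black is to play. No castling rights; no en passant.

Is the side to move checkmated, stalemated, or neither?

neither

Black to move; black king on h3.
In check: no.
Legal moves for Black: Rh8, Rh7, Rh6, Rg5, Rf5, Re5, Rd5, Rc5, Rxb5+, Rh4, Kh4, Kg4, Kg3, Kh2, Kg2, g5.
Black has 16 legal moves and is not in check → neither.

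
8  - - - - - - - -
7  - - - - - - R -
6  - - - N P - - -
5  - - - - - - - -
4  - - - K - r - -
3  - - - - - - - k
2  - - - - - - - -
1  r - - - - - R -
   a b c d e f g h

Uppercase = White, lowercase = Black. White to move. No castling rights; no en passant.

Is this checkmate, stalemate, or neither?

neither

White to move; white king on d4.
In check: yes, from the black rook on f4.
King squares — c3: available; d3: available; e3: available; c4: attacked by Rf4; e4: attacked by Rf4; c5: available; d5: available; e5: available.
Legal moves for White: Ke5, Kd5, Kc5, Ke3, Kd3, Kc3, Ne4.
White is in check but has 7 legal moves → neither.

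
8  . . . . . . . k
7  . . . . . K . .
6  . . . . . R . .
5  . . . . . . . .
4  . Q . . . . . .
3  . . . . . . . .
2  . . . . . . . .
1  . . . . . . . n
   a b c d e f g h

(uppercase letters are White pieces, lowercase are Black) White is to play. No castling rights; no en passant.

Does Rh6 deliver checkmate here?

yes

After Rh6: black king on h8; in check: yes, from the white rook on h6.
King squares — g7: attacked by Kf7; h7: attacked by Rh6; g8: attacked by Kf7.
Black has no legal moves → checkmate.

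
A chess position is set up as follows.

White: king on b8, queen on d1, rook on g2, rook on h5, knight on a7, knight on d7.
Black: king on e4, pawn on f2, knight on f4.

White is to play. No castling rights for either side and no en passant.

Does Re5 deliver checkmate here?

After Re5: black king on e4; in check: yes, from the white rook on e5.
King squares — d3: attacked by Qd1; e3: attacked by Re5; f3: attacked by Qd1; d4: attacked by Qd1; f4: own knight; d5: attacked by Qd1; e5: attacked by Nd7; f5: attacked by Re5.
Black has no legal moves → checkmate.

yes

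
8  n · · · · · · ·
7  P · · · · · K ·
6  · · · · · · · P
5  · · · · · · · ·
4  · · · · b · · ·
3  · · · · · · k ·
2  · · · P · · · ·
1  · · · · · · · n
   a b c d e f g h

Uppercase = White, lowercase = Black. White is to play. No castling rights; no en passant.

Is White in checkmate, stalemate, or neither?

neither

White to move; white king on g7.
In check: no.
Legal moves for White: Kh8, Kg8, Kf8, Kf7, Kf6, h7, d3, d4.
White has 8 legal moves and is not in check → neither.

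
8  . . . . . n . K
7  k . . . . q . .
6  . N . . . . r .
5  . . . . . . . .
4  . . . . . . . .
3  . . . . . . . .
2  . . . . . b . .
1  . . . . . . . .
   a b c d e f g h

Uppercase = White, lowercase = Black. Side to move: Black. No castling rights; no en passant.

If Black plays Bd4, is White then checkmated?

yes

After Bd4: white king on h8; in check: yes, from the black bishop on d4.
King squares — g7: attacked by Bd4; h7: attacked by Qf7; g8: attacked by Rg6.
White has no legal moves → checkmate.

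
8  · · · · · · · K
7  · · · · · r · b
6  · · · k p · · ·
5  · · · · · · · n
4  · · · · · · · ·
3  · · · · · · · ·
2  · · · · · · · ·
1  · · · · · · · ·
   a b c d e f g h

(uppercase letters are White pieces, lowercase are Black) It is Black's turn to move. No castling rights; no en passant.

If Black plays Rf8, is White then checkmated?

After Rf8: white king on h8; in check: yes, from the black rook on f8.
White has 1 legal reply: Kxh7.
In check but a legal move exists → not checkmate.

no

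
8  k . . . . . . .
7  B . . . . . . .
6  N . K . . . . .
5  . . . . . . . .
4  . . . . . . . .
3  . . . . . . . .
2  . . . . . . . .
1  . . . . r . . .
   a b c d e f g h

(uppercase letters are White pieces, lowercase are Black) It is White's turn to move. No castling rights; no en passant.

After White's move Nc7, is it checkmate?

no

After Nc7: black king on a8; in check: yes, from the white knight on c7.
Black has 1 legal reply: Kxa7.
In check but a legal move exists → not checkmate.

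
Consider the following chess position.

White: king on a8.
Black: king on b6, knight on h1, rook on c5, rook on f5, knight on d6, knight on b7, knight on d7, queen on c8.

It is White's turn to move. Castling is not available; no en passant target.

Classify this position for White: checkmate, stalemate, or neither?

checkmate

White to move; white king on a8.
In check: yes, from the black queen on c8.
King squares — a7: attacked by Kb6; b7: attacked by Kb6; b8: attacked by Nd7.
Legal moves for White: none.
In check with no legal moves → checkmate.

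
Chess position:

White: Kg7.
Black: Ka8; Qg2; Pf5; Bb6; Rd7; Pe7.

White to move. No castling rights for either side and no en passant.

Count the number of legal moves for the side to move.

White to move; king on g7.
In check: yes, from the black queen on g2.
Legal moves: Kh8, Kf8, Kh7, Kf7, Kh6.
Count: 5.

5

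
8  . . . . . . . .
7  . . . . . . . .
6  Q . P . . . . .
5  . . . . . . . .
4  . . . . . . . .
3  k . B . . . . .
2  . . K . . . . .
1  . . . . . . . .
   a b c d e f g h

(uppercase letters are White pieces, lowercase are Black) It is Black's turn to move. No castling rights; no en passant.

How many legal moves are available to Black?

Black to move; king on a3.
In check: yes, from the white queen on a6.
Legal moves: none.
Count: 0.

0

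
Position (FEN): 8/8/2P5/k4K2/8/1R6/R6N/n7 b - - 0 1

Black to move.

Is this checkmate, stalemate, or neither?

checkmate

Black to move; black king on a5.
In check: yes, from the white rook on a2.
King squares — a4: attacked by Ra2; b4: attacked by Rb3; b5: attacked by Rb3; a6: attacked by Ra2; b6: attacked by Rb3.
Legal moves for Black: none.
In check with no legal moves → checkmate.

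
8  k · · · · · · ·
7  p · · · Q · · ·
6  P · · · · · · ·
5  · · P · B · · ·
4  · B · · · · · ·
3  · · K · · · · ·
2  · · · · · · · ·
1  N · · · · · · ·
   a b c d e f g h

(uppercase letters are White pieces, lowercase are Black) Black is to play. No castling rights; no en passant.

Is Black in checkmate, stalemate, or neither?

Black to move; black king on a8.
In check: no.
King squares — a7: own pawn; b7: attacked by Pa6; b8: attacked by Be5.
Legal moves for Black: none.
Not in check and no legal moves → stalemate.

stalemate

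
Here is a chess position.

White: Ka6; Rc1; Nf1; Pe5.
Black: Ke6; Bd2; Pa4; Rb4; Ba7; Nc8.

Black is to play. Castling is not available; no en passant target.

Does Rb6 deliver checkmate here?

yes

After Rb6: white king on a6; in check: yes, from the black rook on b6.
King squares — a5: attacked by Bd2; b5: attacked by Rb6; b6: attacked by Ba7; a7: attacked by Nc8; b7: attacked by Rb6.
White has no legal moves → checkmate.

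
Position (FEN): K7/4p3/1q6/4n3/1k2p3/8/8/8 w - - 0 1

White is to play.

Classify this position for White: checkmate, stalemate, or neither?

stalemate

White to move; white king on a8.
In check: no.
King squares — a7: attacked by Qb6; b7: attacked by Qb6; b8: attacked by Qb6.
Legal moves for White: none.
Not in check and no legal moves → stalemate.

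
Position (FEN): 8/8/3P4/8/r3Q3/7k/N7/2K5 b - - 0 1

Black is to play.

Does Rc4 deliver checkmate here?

After Rc4: white king on c1; in check: yes, from the black rook on c4.
White has 7 legal replies: Kd2, Kb2, Kd1, Kb1, Qxc4, Qc2, Nc3.
In check but a legal move exists → not checkmate.

no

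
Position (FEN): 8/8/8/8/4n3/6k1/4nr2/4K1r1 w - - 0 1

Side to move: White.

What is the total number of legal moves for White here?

White to move; king on e1.
In check: yes, from the black rook on g1.
Legal moves: none.
Count: 0.

0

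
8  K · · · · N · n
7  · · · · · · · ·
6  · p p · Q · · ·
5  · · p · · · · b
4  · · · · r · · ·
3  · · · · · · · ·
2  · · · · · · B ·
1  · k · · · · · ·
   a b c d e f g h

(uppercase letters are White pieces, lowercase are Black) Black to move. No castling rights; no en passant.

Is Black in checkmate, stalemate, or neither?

Black to move; black king on b1.
In check: no.
Legal moves for Black include: Nf7, Ng6, Be8, Bf7, Bg6, Bg4, Bf3, Be2, Bd1, Rxe6, Re5, Rh4, Rg4, Rf4, Rd4, Rc4, Rb4, Ra4+, ... (list truncated; more exist).
Black has legal moves and is not in check → neither.

neither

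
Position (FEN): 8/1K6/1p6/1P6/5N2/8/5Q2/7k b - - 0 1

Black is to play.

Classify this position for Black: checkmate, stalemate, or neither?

stalemate

Black to move; black king on h1.
In check: no.
King squares — g1: attacked by Qf2; g2: attacked by Qf2; h2: attacked by Qf2.
Legal moves for Black: none.
Not in check and no legal moves → stalemate.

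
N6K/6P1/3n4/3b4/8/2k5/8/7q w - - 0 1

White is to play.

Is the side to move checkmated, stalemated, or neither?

White to move; white king on h8.
In check: yes, from the black queen on h1.
King squares — g7: own pawn; h7: attacked by Qh1; g8: attacked by Bd5.
Legal moves for White: none.
In check with no legal moves → checkmate.

checkmate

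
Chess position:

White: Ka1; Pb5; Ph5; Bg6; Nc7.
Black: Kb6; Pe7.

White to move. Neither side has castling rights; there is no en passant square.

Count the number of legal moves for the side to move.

17

White to move; king on a1.
In check: no.
Legal moves: Ne8, Na8+, Ne6, Na6, Nd5+, Be8, Bh7, Bf7, Bf5, Be4, Bd3, Bc2, Bb1, Kb2, Ka2, Kb1, h6.
Count: 17.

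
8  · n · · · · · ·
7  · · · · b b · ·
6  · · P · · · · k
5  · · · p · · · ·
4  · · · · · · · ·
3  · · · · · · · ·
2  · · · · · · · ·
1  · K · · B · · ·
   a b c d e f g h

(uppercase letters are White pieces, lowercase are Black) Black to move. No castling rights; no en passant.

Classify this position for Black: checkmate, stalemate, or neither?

neither

Black to move; black king on h6.
In check: no.
Legal moves for Black include: Nd7, Nxc6, Na6, Bg8, Be8, Bg6+, Be6, Bh5, Bf8, Bd8, Bf6, Bd6, Bg5, Bc5, Bh4, Bb4, Ba3, Kh7, ... (list truncated; more exist).
Black has legal moves and is not in check → neither.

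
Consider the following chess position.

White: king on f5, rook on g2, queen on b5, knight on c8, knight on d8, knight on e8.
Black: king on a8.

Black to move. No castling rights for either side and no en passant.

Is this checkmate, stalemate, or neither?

stalemate

Black to move; black king on a8.
In check: no.
King squares — a7: attacked by Nc8; b7: attacked by Qb5; b8: attacked by Qb5.
Legal moves for Black: none.
Not in check and no legal moves → stalemate.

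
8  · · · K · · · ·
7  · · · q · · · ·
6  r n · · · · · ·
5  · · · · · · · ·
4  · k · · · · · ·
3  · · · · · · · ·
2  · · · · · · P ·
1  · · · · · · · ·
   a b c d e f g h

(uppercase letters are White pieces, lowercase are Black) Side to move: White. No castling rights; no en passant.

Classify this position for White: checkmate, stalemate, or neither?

checkmate

White to move; white king on d8.
In check: yes, from the black queen on d7.
King squares — c7: attacked by Qd7; d7: attacked by Nb6; e7: attacked by Qd7; c8: attacked by Nb6; e8: attacked by Qd7.
Legal moves for White: none.
In check with no legal moves → checkmate.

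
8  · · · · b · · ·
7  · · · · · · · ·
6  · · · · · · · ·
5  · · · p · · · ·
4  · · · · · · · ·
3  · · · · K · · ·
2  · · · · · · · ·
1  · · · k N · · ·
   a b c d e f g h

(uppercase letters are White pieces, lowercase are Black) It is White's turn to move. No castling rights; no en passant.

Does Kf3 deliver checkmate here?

After Kf3: black king on d1; in check: no.
Black is not in check, so this cannot be checkmate.

no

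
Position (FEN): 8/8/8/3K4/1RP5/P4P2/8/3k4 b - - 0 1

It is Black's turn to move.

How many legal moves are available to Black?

Black to move; king on d1.
In check: no.
Legal moves: Ke2, Kd2, Kc2, Ke1, Kc1.
Count: 5.

5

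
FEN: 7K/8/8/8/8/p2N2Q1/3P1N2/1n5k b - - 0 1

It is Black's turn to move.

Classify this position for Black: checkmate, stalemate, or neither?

checkmate

Black to move; black king on h1.
In check: yes, from the white knight on f2.
King squares — g1: attacked by Qg3; g2: attacked by Qg3; h2: attacked by Qg3.
Legal moves for Black: none.
In check with no legal moves → checkmate.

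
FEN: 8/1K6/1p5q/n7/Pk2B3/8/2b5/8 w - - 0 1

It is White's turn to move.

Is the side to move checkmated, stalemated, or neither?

White to move; white king on b7.
In check: yes, from the black knight on a5.
King squares — a6: available; b6: attacked by Qh6; c6: attacked by Na5; a7: available; c7: available; a8: available; b8: available; c8: available.
Legal moves for White: Kc8, Kb8, Ka8, Kc7, Ka7, Ka6.
White is in check but has 6 legal moves → neither.

neither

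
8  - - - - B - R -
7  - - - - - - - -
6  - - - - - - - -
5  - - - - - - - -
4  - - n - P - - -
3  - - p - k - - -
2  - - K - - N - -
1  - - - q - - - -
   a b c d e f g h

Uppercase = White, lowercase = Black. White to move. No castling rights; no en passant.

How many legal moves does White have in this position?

White to move; king on c2.
In check: yes, from the black queen on d1.
Legal moves: Kxc3, Kxd1, Nxd1+.
Count: 3.

3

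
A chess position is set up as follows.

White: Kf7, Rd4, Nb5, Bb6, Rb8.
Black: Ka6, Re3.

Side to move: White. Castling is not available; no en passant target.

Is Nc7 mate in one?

After Nc7: black king on a6; in check: yes, from the white knight on c7.
King squares — a5: attacked by Bb6; b5: attacked by Nc7; b6: attacked by Rb8; a7: attacked by Bb6; b7: attacked by Rb8.
Black has no legal moves → checkmate.

yes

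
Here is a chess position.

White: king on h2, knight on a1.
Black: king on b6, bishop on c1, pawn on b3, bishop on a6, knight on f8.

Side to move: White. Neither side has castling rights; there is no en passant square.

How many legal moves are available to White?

7

White to move; king on h2.
In check: no.
Legal moves: Kh3, Kg3, Kg2, Kh1, Kg1, Nxb3, Nc2.
Count: 7.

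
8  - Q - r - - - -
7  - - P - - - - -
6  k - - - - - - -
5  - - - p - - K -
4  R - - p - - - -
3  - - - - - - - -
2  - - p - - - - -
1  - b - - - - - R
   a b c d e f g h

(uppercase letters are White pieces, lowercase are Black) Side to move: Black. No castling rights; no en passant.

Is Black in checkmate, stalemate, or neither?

Black to move; black king on a6.
In check: yes, from the white rook on a4.
King squares — a5: attacked by Ra4; b5: attacked by Qb8; b6: attacked by Qb8; a7: attacked by Ra4; b7: attacked by Qb8.
Legal moves for Black: none.
In check with no legal moves → checkmate.

checkmate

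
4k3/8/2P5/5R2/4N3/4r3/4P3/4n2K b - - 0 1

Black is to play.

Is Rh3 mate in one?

After Rh3: white king on h1; in check: yes, from the black rook on h3.
White has 1 legal reply: Kg1.
In check but a legal move exists → not checkmate.

no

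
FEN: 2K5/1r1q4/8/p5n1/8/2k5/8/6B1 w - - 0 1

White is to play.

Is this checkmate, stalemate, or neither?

checkmate

White to move; white king on c8.
In check: yes, from the black queen on d7.
King squares — b7: attacked by Qd7; c7: attacked by Rb7; d7: attacked by Rb7; b8: attacked by Rb7; d8: attacked by Qd7.
Legal moves for White: none.
In check with no legal moves → checkmate.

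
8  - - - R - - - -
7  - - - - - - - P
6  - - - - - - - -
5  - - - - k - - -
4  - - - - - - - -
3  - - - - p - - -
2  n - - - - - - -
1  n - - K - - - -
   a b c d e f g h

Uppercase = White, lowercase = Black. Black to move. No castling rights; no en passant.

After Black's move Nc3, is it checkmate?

After Nc3: white king on d1; in check: yes, from the black knight on c3.
White has 2 legal replies: Ke1, Kc1.
In check but a legal move exists → not checkmate.

no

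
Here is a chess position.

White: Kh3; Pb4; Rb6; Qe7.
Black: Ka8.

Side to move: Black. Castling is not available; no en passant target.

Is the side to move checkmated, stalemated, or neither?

Black to move; black king on a8.
In check: no.
King squares — a7: attacked by Qe7; b7: attacked by Rb6; b8: attacked by Rb6.
Legal moves for Black: none.
Not in check and no legal moves → stalemate.

stalemate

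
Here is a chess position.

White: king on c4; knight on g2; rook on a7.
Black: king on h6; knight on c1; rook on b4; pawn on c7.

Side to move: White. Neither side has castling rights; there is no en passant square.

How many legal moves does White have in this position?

White to move; king on c4.
In check: yes, from the black rook on b4.
Legal moves: Kd5, Kc5, Kxb4, Kc3.
Count: 4.

4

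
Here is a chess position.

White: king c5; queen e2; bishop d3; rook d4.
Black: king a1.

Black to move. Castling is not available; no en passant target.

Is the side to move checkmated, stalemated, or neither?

stalemate

Black to move; black king on a1.
In check: no.
King squares — b1: attacked by Bd3; a2: attacked by Qe2; b2: attacked by Qe2.
Legal moves for Black: none.
Not in check and no legal moves → stalemate.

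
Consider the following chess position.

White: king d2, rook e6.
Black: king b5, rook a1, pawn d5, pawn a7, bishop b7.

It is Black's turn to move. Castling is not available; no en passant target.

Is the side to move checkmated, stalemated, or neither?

Black to move; black king on b5.
In check: no.
Legal moves for Black include: Bc8, Ba8, Bc6, Ba6, Kc5, Ka5, Kc4, Kb4, Ka4, Ra6, Ra5, Ra4, Ra3, Ra2+, Rh1, Rg1, Rf1, Re1, ... (list truncated; more exist).
Black has legal moves and is not in check → neither.

neither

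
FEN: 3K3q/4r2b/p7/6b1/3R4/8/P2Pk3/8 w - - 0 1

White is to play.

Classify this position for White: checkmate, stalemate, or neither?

White to move; white king on d8.
In check: yes, from the black queen on h8.
King squares — c7: attacked by Re7; d7: attacked by Re7; e7: attacked by Bg5; c8: attacked by Qh8; e8: attacked by Re7.
Legal moves for White: none.
In check with no legal moves → checkmate.

checkmate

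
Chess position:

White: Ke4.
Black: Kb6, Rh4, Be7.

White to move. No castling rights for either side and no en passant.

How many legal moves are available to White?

6

White to move; king on e4.
In check: yes, from the black rook on h4.
Legal moves: Kf5, Ke5, Kd5, Kf3, Ke3, Kd3.
Count: 6.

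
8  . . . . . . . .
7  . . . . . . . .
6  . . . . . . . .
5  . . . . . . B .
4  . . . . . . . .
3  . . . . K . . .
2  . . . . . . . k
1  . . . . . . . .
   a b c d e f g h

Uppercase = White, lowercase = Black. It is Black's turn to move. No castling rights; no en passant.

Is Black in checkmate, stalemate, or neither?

Black to move; black king on h2.
In check: no.
Legal moves for Black: Kh3, Kg3, Kg2, Kh1, Kg1.
Black has 5 legal moves and is not in check → neither.

neither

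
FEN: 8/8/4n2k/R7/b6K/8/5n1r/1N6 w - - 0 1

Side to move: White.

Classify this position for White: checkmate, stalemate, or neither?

White to move; white king on h4.
In check: yes, from the black rook on h2.
King squares — g3: available; h3: attacked by Nf2; g4: attacked by Nf2; g5: attacked by Ne6; h5: attacked by Rh2.
Legal moves for White: Kg3.
White is in check but has 1 legal move → neither.

neither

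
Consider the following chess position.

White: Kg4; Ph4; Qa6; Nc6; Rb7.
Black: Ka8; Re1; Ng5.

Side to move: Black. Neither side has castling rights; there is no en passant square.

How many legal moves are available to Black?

0

Black to move; king on a8.
In check: yes, from the white queen on a6.
Legal moves: none.
Count: 0.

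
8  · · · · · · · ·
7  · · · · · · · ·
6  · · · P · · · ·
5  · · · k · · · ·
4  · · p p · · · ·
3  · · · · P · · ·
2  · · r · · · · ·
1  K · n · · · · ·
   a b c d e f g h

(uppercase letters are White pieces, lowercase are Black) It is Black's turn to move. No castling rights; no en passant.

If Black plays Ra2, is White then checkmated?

no

After Ra2: white king on a1; in check: yes, from the black rook on a2.
White has 1 legal reply: Kb1.
In check but a legal move exists → not checkmate.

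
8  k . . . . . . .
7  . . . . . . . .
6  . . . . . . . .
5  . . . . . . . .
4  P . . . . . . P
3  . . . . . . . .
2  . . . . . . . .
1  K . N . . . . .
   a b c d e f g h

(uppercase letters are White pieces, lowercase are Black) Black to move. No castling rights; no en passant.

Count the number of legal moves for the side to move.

Black to move; king on a8.
In check: no.
Legal moves: Kb8, Kb7, Ka7.
Count: 3.

3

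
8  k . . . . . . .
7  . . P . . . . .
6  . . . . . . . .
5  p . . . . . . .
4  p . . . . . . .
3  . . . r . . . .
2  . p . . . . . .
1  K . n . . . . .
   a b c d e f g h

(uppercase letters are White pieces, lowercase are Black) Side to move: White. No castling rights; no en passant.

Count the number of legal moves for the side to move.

White to move; king on a1.
In check: yes, from the black pawn on b2.
Legal moves: Kxb2, Kb1.
Count: 2.

2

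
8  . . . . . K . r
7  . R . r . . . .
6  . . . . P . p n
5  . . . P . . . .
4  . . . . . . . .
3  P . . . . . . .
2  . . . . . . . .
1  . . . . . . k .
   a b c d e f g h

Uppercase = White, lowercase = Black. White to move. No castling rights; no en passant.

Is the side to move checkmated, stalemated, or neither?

checkmate

White to move; white king on f8.
In check: yes, from the black rook on h8.
King squares — e7: attacked by Rd7; f7: attacked by Nh6; g7: attacked by Rd7; e8: attacked by Rh8; g8: attacked by Nh6.
Legal moves for White: none.
In check with no legal moves → checkmate.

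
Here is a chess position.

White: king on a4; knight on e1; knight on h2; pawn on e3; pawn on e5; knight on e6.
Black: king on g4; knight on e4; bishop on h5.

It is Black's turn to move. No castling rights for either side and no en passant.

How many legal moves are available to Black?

Black to move; king on g4.
In check: yes, from the white knight on h2.
Legal moves: Kf5, Kh4, Kh3, Kg3.
Count: 4.

4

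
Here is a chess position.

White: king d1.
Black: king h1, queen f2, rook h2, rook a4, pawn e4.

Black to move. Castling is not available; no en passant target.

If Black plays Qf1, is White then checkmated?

After Qf1: white king on d1; in check: yes, from the black queen on f1.
King squares — c1: attacked by Qf1; e1: attacked by Qf1; c2: attacked by Rh2; d2: attacked by Rh2; e2: attacked by Qf1.
White has no legal moves → checkmate.

yes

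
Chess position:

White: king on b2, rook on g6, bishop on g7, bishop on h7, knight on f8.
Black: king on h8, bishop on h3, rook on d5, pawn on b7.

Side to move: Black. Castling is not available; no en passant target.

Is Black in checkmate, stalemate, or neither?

checkmate

Black to move; black king on h8.
In check: yes, from the white bishop on g7.
King squares — g7: attacked by Rg6; h7: attacked by Nf8; g8: attacked by Bh7.
Legal moves for Black: none.
In check with no legal moves → checkmate.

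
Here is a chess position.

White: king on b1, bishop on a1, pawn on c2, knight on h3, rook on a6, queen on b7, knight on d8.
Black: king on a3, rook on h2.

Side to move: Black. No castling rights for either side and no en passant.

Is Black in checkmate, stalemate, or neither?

Black to move; black king on a3.
In check: yes, from the white rook on a6.
King squares — a2: attacked by Kb1; b2: attacked by Ba1; b3: attacked by Pc2; a4: attacked by Ra6; b4: attacked by Qb7.
Legal moves for Black: none.
In check with no legal moves → checkmate.

checkmate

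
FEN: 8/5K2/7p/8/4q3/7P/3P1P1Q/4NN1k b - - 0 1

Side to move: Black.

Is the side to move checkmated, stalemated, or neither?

checkmate

Black to move; black king on h1.
In check: yes, from the white queen on h2.
King squares — g1: attacked by Qh2; g2: attacked by Ne1; h2: attacked by Nf1.
Legal moves for Black: none.
In check with no legal moves → checkmate.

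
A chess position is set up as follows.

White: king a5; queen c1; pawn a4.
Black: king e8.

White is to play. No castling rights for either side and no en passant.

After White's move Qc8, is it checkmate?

After Qc8: black king on e8; in check: yes, from the white queen on c8.
Black has 2 legal replies: Kf7, Ke7.
In check but a legal move exists → not checkmate.

no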